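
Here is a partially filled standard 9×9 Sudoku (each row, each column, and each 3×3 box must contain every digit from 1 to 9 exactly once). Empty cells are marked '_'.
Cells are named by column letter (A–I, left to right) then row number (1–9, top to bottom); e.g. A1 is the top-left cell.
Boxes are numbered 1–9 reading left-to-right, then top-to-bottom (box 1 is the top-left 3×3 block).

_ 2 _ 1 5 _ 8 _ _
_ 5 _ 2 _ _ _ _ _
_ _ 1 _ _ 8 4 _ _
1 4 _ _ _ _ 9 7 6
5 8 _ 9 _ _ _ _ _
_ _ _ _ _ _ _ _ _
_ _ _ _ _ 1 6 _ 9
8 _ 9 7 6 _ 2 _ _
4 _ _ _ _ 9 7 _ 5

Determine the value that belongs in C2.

Cell C2 itself could take any of {3, 4, 6, 7, 8} by direct elimination.
Consider where 8 can go in box 1.
A1 is out (row 1 already has a 8).
C1 is out (row 1 already has a 8).
A2 is out (column A already has a 8).
A3 is out (row 3 already has a 8).
B3 is out (row 3 already has a 8).
So the only cell in box 1 that can hold 8 is C2.
Therefore C2 = 8.

8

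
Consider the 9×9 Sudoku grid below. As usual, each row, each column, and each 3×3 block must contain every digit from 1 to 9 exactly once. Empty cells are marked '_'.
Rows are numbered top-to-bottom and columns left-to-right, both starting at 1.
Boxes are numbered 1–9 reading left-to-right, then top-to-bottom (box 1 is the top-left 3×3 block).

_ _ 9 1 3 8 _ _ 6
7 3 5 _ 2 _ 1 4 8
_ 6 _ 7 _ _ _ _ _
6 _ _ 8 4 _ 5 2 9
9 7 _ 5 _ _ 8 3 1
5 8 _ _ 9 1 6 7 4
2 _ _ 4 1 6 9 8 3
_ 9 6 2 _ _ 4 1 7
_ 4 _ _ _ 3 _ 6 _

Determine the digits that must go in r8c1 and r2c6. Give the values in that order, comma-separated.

For r8c1:
  Consider where 3 can go in box 7.
  r7c2 is out (row 7 already has a 3).
  r7c3 is out (row 7 already has a 3).
  r9c1 is out (row 9 already has a 3).
  r9c3 is out (row 9 already has a 3).
  So the only cell in box 7 that can hold 3 is r8c1.
  So r8c1 = 3.
For r2c6:
  Row 2 already contains {1, 2, 3, 4, 5, 7, 8}.
  Column 6 already contains {1, 3, 6, 8}.
  Its 3×3 block (box 2) already contains {1, 2, 3, 7, 8}.
  The only value from 1–9 not eliminated is 9, so r2c6 = 9.

3,9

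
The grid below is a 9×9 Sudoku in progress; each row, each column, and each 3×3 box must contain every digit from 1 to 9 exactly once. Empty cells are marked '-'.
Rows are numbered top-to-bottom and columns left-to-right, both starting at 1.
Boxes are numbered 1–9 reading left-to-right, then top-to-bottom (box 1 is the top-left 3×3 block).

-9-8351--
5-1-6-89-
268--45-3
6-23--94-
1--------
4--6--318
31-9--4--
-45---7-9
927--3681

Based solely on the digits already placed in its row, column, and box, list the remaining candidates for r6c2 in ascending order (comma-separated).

Row 6 already contains {1, 3, 4, 6, 8}.
Column 2 already contains {1, 2, 4, 6, 9}.
Its 3×3 block (box 4) already contains {1, 2, 4, 6}.
Removing those from 1–9 leaves {5, 7} as the candidates for r6c2.

5,7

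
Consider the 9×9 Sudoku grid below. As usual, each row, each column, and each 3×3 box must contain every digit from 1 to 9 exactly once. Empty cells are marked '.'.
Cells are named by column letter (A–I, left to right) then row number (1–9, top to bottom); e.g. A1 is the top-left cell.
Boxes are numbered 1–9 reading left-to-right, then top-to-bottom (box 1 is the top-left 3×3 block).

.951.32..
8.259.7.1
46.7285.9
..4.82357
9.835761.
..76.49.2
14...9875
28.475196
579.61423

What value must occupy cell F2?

6

Row 2 already contains {1, 2, 5, 7, 8, 9}.
Column F already contains {1, 2, 3, 4, 5, 7, 8, 9}.
Its 3×3 block (box 2) already contains {1, 2, 3, 5, 7, 8, 9}.
The only value from 1–9 not eliminated is 6, so F2 = 6.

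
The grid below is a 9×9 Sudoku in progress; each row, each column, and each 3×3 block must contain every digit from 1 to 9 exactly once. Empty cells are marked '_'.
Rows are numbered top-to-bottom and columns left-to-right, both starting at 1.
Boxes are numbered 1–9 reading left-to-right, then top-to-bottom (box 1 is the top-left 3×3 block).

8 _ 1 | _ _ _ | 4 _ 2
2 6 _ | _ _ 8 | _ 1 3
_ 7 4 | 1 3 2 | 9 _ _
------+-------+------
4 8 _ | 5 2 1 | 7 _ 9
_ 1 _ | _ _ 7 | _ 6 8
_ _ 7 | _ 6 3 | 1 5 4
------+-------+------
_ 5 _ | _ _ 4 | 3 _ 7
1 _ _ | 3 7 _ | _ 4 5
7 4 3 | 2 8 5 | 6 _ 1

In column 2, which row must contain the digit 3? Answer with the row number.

Consider where 3 can go in column 2.
r6c2 is out (row 6 already has a 3).
r8c2 is out (row 8 already has a 3).
So the only cell in column 2 that can hold 3 is r1c2.
That is row 1.

1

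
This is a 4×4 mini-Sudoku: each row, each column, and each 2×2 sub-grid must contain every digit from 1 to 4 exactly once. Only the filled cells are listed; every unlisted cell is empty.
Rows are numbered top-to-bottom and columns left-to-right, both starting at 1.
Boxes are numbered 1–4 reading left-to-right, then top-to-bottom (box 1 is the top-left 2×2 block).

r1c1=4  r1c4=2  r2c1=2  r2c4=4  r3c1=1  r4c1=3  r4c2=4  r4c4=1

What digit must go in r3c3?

4

Cell r3c3 itself could take any of {2, 3, 4} by direct elimination.
Consider where 4 can go in column 3.
r1c3 is out (row 1 already has a 4).
r2c3 is out (row 2 already has a 4).
r4c3 is out (row 4 already has a 4).
So the only cell in column 3 that can hold 4 is r3c3.
Therefore r3c3 = 4.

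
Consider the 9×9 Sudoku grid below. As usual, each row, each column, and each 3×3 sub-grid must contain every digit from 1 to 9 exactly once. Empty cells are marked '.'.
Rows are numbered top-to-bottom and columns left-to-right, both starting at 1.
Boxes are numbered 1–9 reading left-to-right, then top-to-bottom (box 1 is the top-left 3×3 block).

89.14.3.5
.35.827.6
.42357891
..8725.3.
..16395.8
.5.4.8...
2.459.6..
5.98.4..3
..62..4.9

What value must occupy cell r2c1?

Row 2 already contains {2, 3, 5, 6, 7, 8}.
Column 1 already contains {2, 5, 8}.
Its 3×3 block (box 1) already contains {2, 3, 4, 5, 8, 9}.
The only value from 1–9 not eliminated is 1, so r2c1 = 1.

1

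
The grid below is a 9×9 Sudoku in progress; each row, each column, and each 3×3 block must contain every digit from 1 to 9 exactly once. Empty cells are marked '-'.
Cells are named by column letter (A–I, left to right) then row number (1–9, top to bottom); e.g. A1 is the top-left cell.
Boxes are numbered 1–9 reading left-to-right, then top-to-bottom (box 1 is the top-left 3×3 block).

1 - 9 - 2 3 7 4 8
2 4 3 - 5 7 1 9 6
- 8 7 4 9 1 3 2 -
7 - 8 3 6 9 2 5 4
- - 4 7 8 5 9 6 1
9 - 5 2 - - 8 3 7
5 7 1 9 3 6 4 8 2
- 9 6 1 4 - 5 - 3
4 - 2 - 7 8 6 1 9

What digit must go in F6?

4

Row 6 already contains {2, 3, 5, 7, 8, 9}.
Column F already contains {1, 3, 5, 6, 7, 8, 9}.
Its 3×3 block (box 5) already contains {2, 3, 5, 6, 7, 8, 9}.
The only value from 1–9 not eliminated is 4, so F6 = 4.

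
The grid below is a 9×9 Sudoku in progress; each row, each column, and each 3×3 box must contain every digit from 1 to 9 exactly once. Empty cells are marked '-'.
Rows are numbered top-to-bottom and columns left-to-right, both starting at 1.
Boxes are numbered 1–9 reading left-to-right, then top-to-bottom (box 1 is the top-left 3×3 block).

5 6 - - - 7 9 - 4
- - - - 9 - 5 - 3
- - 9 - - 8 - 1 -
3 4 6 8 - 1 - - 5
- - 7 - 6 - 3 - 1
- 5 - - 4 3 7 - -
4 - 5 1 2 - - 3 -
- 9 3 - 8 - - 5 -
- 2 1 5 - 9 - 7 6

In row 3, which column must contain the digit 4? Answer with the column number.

4

Consider where 4 can go in row 3.
R3C1 is out (column 1 already has a 4).
R3C2 is out (column 2 already has a 4).
R3C5 is out (column 5 already has a 4).
R3C7 is out (box 3 already has a 4).
R3C9 is out (column 9 already has a 4).
So the only cell in row 3 that can hold 4 is R3C4.
That is column 4.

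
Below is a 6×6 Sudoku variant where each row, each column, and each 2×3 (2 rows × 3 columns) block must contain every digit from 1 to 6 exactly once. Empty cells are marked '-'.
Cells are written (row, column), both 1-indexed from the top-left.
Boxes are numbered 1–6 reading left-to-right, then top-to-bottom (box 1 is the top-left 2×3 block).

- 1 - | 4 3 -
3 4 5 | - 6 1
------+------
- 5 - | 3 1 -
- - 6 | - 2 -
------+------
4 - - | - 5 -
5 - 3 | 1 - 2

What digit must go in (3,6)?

Cell (3,6) itself could take any of {4, 6} by direct elimination.
Consider where 6 can go in row 3.
(3,1) is out (box 3 already has a 6).
(3,3) is out (column 3 already has a 6).
So the only cell in row 3 that can hold 6 is (3,6).
Therefore (3,6) = 6.

6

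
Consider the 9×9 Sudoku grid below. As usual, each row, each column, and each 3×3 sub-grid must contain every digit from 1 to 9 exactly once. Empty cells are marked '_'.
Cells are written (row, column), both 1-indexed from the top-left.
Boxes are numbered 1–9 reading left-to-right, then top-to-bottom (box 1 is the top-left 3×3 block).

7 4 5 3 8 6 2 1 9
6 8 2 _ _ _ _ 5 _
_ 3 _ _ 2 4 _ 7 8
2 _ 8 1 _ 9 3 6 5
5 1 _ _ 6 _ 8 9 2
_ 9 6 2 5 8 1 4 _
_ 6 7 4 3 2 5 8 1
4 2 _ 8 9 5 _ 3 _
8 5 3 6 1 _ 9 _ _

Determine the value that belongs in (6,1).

3

Row 6 already contains {1, 2, 4, 5, 6, 8, 9}.
Column 1 already contains {2, 4, 5, 6, 7, 8}.
Its 3×3 block (box 4) already contains {1, 2, 5, 6, 8, 9}.
The only value from 1–9 not eliminated is 3, so (6,1) = 3.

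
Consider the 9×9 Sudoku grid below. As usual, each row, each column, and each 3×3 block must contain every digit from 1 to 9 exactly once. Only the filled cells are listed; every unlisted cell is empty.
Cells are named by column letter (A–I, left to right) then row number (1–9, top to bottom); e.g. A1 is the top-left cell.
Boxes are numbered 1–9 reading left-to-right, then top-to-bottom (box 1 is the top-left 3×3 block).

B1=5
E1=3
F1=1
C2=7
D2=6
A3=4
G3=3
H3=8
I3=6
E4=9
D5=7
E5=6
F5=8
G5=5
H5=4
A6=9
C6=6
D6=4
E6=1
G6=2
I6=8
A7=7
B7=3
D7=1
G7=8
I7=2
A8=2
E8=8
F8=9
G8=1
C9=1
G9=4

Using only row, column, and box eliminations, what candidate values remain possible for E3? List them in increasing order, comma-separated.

Row 3 already contains {3, 4, 6, 8}.
Column E already contains {1, 3, 6, 8, 9}.
Its 3×3 block (box 2) already contains {1, 3, 6}.
Removing those from 1–9 leaves {2, 5, 7} as the candidates for E3.

2,5,7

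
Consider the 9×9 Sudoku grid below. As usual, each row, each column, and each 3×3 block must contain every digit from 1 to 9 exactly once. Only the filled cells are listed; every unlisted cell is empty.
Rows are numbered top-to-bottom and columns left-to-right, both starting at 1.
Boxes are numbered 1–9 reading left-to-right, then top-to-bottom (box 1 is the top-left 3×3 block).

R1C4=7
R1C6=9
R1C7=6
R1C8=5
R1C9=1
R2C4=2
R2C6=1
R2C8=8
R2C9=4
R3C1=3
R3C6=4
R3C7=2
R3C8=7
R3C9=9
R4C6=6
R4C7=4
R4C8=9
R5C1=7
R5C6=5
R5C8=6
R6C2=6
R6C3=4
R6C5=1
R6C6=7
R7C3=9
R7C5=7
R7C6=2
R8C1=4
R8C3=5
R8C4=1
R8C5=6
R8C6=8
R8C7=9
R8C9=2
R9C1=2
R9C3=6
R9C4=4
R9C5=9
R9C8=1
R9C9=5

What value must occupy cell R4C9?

7

Cell R4C9 itself could take any of {3, 7, 8} by direct elimination.
Consider where 7 can go in column 9.
R5C9 is out (row 5 already has a 7).
R6C9 is out (row 6 already has a 7).
R7C9 is out (row 7 already has a 7).
So the only cell in column 9 that can hold 7 is R4C9.
Therefore R4C9 = 7.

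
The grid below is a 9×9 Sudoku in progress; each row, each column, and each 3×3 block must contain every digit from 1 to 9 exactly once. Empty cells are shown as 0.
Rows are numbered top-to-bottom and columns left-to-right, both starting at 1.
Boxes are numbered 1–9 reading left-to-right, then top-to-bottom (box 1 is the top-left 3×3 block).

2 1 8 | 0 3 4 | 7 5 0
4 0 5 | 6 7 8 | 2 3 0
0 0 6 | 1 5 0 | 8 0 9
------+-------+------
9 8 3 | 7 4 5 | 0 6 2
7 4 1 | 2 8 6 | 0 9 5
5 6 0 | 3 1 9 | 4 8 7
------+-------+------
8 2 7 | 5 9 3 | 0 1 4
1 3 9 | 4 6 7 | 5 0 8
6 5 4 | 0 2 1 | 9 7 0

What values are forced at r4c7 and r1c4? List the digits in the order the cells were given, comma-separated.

For r4c7:
  Row 4 already contains {2, 3, 4, 5, 6, 7, 8, 9}.
  Column 7 already contains {2, 4, 5, 7, 8, 9}.
  Its 3×3 block (box 6) already contains {2, 4, 5, 6, 7, 8, 9}.
  The only value from 1–9 not eliminated is 1, so r4c7 = 1.
For r1c4:
  Row 1 already contains {1, 2, 3, 4, 5, 7, 8}.
  Column 4 already contains {1, 2, 3, 4, 5, 6, 7}.
  Its 3×3 block (box 2) already contains {1, 3, 4, 5, 6, 7, 8}.
  The only value from 1–9 not eliminated is 9, so r1c4 = 9.

1,9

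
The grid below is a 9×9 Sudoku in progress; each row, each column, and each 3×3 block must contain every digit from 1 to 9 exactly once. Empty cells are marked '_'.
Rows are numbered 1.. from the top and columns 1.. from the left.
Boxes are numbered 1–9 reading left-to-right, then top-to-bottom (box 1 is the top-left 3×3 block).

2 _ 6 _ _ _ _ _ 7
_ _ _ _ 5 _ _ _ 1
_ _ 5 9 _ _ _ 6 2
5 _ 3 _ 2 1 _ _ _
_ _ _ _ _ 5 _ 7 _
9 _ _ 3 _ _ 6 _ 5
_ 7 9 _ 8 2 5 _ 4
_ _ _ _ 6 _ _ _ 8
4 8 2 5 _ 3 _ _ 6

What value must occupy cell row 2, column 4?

2

Cell row 2, column 4 itself could take any of {2, 4, 6, 7, 8} by direct elimination.
Consider where 2 can go in box 2.
row 1, column 4 is out (row 1 already has a 2). row 1, column 5 is out (row 1 already has a 2). row 1, column 6 is out (row 1 already has a 2). row 2, column 6 is out (column 6 already has a 2). The remaining empty cells in box 2 are similarly blocked.
So the only cell in box 2 that can hold 2 is row 2, column 4.
Therefore row 2, column 4 = 2.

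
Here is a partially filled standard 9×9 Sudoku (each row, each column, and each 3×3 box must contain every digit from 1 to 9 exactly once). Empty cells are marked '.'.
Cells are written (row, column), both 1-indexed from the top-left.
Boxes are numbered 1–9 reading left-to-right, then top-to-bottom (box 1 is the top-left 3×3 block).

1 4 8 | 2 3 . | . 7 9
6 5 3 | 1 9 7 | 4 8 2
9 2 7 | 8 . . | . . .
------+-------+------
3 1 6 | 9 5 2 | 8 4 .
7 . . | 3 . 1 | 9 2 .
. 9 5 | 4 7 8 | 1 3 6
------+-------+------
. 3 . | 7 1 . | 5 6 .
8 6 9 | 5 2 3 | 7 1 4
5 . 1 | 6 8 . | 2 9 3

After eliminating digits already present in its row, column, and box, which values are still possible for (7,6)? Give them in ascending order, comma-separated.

4,9

Row 7 already contains {1, 3, 5, 6, 7}.
Column 6 already contains {1, 2, 3, 7, 8}.
Its 3×3 block (box 8) already contains {1, 2, 3, 5, 6, 7, 8}.
Removing those from 1–9 leaves {4, 9} as the candidates for (7,6).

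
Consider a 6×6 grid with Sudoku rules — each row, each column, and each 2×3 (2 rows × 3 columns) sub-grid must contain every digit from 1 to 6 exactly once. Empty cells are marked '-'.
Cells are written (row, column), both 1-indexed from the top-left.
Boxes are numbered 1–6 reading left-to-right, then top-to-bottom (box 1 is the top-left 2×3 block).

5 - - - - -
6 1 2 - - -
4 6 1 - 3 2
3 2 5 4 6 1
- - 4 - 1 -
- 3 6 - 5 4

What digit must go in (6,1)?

Cell (6,1) itself could take any of {1, 2} by direct elimination.
Consider where 1 can go in row 6.
(6,4) is out (box 6 already has a 1).
So the only cell in row 6 that can hold 1 is (6,1).
Therefore (6,1) = 1.

1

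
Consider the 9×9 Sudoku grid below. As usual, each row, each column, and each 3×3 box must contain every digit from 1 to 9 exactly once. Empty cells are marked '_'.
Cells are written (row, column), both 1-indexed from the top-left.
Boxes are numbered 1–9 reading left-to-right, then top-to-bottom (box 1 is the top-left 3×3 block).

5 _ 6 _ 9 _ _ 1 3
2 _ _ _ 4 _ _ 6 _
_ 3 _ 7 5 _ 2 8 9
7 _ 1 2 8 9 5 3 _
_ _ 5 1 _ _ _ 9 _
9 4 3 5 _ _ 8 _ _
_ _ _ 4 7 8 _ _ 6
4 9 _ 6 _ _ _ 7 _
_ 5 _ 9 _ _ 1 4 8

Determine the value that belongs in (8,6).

5

Cell (8,6) itself could take any of {1, 2, 3, 5} by direct elimination.
Consider where 5 can go in box 8.
(8,5) is out (column 5 already has a 5).
(9,5) is out (row 9 already has a 5).
(9,6) is out (row 9 already has a 5).
So the only cell in box 8 that can hold 5 is (8,6).
Therefore (8,6) = 5.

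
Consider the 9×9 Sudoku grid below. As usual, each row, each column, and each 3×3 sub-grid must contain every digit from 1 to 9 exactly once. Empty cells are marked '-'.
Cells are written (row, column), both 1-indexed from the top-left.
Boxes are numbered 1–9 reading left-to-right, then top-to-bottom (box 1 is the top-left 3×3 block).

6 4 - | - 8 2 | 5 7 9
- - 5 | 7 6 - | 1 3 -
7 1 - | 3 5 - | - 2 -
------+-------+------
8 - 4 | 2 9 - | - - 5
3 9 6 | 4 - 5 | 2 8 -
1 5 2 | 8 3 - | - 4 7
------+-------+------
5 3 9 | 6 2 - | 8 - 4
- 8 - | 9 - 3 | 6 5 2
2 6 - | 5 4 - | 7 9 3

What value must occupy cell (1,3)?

3

Row 1 already contains {2, 4, 5, 6, 7, 8, 9}.
Column 3 already contains {2, 4, 5, 6, 9}.
Its 3×3 block (box 1) already contains {1, 4, 5, 6, 7}.
The only value from 1–9 not eliminated is 3, so (1,3) = 3.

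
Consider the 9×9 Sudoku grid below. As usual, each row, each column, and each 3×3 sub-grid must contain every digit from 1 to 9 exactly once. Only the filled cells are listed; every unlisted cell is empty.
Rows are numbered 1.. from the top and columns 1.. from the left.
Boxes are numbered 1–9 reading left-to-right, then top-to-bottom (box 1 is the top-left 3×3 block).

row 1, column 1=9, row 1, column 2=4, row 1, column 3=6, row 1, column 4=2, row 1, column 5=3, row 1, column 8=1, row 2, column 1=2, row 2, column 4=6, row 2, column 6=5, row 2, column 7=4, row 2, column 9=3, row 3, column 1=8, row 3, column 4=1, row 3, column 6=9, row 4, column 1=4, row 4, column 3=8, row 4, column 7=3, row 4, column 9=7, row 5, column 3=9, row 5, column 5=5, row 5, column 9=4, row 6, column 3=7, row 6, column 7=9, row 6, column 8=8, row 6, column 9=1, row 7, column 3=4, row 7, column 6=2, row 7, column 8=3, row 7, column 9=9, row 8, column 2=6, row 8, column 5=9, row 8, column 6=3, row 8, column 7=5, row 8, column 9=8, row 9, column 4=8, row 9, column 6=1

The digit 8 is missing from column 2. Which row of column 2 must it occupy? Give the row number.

7

Consider where 8 can go in column 2.
row 2, column 2 is out (box 1 already has a 8). row 3, column 2 is out (row 3 already has a 8). row 4, column 2 is out (row 4 already has a 8). row 5, column 2 is out (box 4 already has a 8). The remaining empty cells in column 2 are similarly blocked.
So the only cell in column 2 that can hold 8 is row 7, column 2.
That is row 7.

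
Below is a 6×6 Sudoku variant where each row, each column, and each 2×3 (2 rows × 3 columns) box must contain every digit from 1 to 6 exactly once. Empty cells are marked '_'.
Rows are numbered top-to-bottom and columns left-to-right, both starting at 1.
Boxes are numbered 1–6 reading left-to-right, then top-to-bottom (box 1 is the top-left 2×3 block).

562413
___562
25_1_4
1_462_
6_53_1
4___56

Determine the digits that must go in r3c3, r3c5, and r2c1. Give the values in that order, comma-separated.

For r3c3:
  Consider where 6 can go in box 3.
  r4c2 is out (row 4 already has a 6).
  So the only cell in box 3 that can hold 6 is r3c3.
  So r3c3 = 6.
For r3c5:
  Row 3 already contains {1, 2, 4, 5}.
  Column 5 already contains {1, 2, 5, 6}.
  Its 2×3 block (box 4) already contains {1, 2, 4, 6}.
  The only value from 1–6 not eliminated is 3, so r3c5 = 3.
For r2c1:
  Row 2 already contains {2, 5, 6}.
  Column 1 already contains {1, 2, 4, 5, 6}.
  Its 2×3 block (box 1) already contains {2, 5, 6}.
  The only value from 1–6 not eliminated is 3, so r2c1 = 3.

6,3,3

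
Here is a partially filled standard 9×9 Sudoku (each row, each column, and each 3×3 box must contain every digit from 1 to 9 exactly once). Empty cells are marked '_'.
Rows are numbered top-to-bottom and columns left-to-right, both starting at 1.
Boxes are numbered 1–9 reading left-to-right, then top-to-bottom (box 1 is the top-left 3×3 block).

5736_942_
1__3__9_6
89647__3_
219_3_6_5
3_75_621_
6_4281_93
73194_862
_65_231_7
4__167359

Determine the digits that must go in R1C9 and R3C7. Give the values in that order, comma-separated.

8,5

For R1C9:
  Consider where 8 can go in row 1.
  R1C5 is out (column 5 already has a 8).
  So the only cell in row 1 that can hold 8 is R1C9.
  So R1C9 = 8.
For R3C7:
  Row 3 already contains {3, 4, 6, 7, 8, 9}.
  Column 7 already contains {1, 2, 3, 4, 6, 8, 9}.
  Its 3×3 block (box 3) already contains {2, 3, 4, 6, 9}.
  The only value from 1–9 not eliminated is 5, so R3C7 = 5.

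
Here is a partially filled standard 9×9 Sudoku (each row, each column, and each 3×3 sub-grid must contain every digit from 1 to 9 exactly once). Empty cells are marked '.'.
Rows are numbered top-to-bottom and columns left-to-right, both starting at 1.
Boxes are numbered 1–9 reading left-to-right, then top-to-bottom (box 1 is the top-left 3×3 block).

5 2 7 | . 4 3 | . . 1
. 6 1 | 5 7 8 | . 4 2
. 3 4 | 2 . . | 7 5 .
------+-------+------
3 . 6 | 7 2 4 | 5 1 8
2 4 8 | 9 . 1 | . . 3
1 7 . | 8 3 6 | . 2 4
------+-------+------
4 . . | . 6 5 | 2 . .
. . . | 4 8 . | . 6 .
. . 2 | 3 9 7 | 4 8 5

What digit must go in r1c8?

Row 1 already contains {1, 2, 3, 4, 5, 7}.
Column 8 already contains {1, 2, 4, 5, 6, 8}.
Its 3×3 block (box 3) already contains {1, 2, 4, 5, 7}.
The only value from 1–9 not eliminated is 9, so r1c8 = 9.

9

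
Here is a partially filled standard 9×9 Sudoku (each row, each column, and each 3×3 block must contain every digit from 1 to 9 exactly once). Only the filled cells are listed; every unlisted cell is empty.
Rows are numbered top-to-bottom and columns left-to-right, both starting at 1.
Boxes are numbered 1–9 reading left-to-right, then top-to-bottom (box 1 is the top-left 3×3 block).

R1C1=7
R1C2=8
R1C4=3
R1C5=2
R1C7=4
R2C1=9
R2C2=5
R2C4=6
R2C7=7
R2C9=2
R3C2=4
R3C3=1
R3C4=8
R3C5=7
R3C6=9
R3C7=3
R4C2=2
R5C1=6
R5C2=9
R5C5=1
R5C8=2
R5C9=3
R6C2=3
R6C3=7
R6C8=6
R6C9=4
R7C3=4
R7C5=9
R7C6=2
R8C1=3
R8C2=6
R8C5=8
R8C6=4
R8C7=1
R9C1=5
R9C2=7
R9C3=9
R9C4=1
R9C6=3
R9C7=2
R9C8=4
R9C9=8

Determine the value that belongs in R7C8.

Cell R7C8 itself could take any of {3, 5, 7} by direct elimination.
Consider where 3 can go in column 8.
R1C8 is out (row 1 already has a 3).
R2C8 is out (box 3 already has a 3).
R3C8 is out (row 3 already has a 3).
R4C8 is out (box 6 already has a 3).
R8C8 is out (row 8 already has a 3).
So the only cell in column 8 that can hold 3 is R7C8.
Therefore R7C8 = 3.

3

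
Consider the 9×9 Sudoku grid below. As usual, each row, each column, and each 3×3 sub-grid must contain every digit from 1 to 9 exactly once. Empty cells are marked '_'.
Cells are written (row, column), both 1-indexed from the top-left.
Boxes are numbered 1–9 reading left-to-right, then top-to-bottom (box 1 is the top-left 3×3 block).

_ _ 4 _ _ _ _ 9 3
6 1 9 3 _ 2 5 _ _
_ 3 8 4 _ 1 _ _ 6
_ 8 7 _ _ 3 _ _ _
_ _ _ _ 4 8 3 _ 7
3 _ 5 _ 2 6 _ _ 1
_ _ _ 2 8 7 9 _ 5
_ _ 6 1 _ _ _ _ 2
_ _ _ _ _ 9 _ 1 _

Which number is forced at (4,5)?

1

Cell (4,5) itself could take any of {1, 5, 9} by direct elimination.
Consider where 1 can go in column 5.
(1,5) is out (box 2 already has a 1).
(2,5) is out (row 2 already has a 1).
(3,5) is out (row 3 already has a 1).
(8,5) is out (row 8 already has a 1).
(9,5) is out (row 9 already has a 1).
So the only cell in column 5 that can hold 1 is (4,5).
Therefore (4,5) = 1.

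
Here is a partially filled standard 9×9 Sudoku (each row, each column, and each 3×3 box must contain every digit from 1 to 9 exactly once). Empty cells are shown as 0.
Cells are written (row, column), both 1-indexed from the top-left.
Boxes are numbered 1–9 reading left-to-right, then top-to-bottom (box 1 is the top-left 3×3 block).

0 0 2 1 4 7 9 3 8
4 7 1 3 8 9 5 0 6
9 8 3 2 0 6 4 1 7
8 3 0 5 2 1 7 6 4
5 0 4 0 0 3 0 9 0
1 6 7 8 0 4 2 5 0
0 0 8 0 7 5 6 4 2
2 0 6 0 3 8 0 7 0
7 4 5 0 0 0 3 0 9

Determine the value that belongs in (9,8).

8

Row 9 already contains {3, 4, 5, 7, 9}.
Column 8 already contains {1, 3, 4, 5, 6, 7, 9}.
Its 3×3 block (box 9) already contains {2, 3, 4, 6, 7, 9}.
The only value from 1–9 not eliminated is 8, so (9,8) = 8.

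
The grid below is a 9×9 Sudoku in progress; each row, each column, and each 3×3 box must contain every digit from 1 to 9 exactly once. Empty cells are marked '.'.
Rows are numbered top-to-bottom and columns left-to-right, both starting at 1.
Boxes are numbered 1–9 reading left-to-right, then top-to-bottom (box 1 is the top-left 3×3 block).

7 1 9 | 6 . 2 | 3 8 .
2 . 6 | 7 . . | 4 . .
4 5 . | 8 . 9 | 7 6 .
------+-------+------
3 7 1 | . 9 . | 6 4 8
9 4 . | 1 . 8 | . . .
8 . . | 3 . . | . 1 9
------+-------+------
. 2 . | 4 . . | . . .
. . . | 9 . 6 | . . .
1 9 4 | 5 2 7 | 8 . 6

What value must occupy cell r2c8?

Cell r2c8 itself could take any of {5, 9} by direct elimination.
Consider where 9 can go in box 3.
r1c9 is out (row 1 already has a 9).
r2c9 is out (column 9 already has a 9).
r3c9 is out (row 3 already has a 9).
So the only cell in box 3 that can hold 9 is r2c8.
Therefore r2c8 = 9.

9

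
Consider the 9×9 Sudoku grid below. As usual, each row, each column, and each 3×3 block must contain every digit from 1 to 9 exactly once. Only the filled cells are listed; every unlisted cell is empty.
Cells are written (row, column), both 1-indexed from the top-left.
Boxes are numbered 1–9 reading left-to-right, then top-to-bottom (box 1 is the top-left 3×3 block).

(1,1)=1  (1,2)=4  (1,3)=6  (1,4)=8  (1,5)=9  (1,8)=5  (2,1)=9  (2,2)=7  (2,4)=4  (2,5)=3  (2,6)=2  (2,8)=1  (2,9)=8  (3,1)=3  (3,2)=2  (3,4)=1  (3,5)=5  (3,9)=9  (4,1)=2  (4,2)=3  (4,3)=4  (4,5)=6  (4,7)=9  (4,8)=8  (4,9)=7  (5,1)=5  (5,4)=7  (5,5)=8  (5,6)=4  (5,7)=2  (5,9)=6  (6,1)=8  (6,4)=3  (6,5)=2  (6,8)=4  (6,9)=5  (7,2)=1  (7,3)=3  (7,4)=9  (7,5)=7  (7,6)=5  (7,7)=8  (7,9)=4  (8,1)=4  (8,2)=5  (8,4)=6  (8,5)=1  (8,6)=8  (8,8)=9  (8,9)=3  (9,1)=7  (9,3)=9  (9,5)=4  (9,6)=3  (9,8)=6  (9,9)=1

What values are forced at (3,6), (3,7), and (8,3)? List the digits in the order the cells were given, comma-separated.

For (3,6):
  Consider where 6 can go in column 6.
  (1,6) is out (row 1 already has a 6).
  (4,6) is out (row 4 already has a 6).
  (6,6) is out (box 5 already has a 6).
  So the only cell in column 6 that can hold 6 is (3,6).
  So (3,6) = 6.
For (3,7):
  Consider where 4 can go in box 3.
  (1,7) is out (row 1 already has a 4).
  (1,9) is out (row 1 already has a 4).
  (2,7) is out (row 2 already has a 4).
  (3,8) is out (column 8 already has a 4).
  So the only cell in box 3 that can hold 4 is (3,7).
  So (3,7) = 4.
For (8,3):
  Row 8 already contains {1, 3, 4, 5, 6, 8, 9}.
  Column 3 already contains {3, 4, 6, 9}.
  Its 3×3 block (box 7) already contains {1, 3, 4, 5, 7, 9}.
  The only value from 1–9 not eliminated is 2, so (8,3) = 2.

6,4,2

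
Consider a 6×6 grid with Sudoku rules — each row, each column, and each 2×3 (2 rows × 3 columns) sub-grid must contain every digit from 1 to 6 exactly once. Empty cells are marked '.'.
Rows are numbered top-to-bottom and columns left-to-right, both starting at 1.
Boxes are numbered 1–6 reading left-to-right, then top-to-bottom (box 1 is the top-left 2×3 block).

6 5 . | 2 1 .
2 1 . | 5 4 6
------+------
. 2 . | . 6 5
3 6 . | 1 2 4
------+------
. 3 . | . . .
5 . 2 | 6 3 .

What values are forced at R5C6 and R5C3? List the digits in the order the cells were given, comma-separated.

For R5C6:
  Consider where 2 can go in column 6.
  R1C6 is out (row 1 already has a 2).
  R6C6 is out (row 6 already has a 2).
  So the only cell in column 6 that can hold 2 is R5C6.
  So R5C6 = 2.
For R5C3:
  Consider where 6 can go in column 3.
  R1C3 is out (row 1 already has a 6).
  R2C3 is out (row 2 already has a 6).
  R3C3 is out (row 3 already has a 6).
  R4C3 is out (row 4 already has a 6).
  So the only cell in column 3 that can hold 6 is R5C3.
  So R5C3 = 6.

2,6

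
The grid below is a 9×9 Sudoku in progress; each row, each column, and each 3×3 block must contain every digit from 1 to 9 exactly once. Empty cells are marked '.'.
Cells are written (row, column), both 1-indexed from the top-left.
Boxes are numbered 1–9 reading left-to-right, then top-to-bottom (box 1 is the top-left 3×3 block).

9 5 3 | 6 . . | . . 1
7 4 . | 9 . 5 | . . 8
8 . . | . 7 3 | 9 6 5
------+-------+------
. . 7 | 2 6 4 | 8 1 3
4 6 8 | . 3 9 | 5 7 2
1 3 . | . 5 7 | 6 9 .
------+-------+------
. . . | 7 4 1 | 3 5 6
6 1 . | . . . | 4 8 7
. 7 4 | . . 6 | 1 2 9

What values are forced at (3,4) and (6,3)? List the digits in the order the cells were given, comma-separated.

4,2

For (3,4):
  Consider where 4 can go in box 2.
  (1,5) is out (column 5 already has a 4).
  (1,6) is out (column 6 already has a 4).
  (2,5) is out (row 2 already has a 4).
  So the only cell in box 2 that can hold 4 is (3,4).
  So (3,4) = 4.
For (6,3):
  Row 6 already contains {1, 3, 5, 6, 7, 9}.
  Column 3 already contains {3, 4, 7, 8}.
  Its 3×3 block (box 4) already contains {1, 3, 4, 6, 7, 8}.
  The only value from 1–9 not eliminated is 2, so (6,3) = 2.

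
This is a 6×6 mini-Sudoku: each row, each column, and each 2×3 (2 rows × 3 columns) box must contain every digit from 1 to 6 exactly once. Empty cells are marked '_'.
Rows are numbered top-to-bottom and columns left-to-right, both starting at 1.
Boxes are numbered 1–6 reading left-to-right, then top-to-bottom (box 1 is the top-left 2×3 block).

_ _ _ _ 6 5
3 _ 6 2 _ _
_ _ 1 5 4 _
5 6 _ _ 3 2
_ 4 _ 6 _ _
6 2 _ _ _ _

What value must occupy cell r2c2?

5

Cell r2c2 itself could take any of {1, 5} by direct elimination.
Consider where 5 can go in row 2.
r2c5 is out (box 2 already has a 5).
r2c6 is out (column 6 already has a 5).
So the only cell in row 2 that can hold 5 is r2c2.
Therefore r2c2 = 5.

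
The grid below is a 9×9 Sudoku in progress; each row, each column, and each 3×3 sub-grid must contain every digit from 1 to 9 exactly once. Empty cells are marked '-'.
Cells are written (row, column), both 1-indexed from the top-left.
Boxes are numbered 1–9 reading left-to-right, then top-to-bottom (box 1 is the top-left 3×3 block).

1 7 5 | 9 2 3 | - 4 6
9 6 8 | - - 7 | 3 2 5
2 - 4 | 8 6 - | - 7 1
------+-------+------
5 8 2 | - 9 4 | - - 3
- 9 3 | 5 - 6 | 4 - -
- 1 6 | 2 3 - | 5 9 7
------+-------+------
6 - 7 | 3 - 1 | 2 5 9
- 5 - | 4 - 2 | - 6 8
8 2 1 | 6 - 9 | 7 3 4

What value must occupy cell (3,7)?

Row 3 already contains {1, 2, 4, 6, 7, 8}.
Column 7 already contains {2, 3, 4, 5, 7}.
Its 3×3 block (box 3) already contains {1, 2, 3, 4, 5, 6, 7}.
The only value from 1–9 not eliminated is 9, so (3,7) = 9.

9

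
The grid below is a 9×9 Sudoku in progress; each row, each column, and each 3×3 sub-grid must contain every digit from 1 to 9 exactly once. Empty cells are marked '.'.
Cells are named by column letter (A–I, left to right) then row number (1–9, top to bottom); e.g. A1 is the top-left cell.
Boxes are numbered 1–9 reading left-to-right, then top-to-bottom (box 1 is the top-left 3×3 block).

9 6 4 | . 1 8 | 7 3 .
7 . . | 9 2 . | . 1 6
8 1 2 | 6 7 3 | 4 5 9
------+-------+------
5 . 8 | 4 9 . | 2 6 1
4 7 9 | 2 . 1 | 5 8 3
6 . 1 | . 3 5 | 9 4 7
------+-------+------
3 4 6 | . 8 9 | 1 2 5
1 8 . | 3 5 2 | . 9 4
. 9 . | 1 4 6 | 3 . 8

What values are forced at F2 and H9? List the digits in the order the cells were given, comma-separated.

4,7

For F2:
  Row 2 already contains {1, 2, 6, 7, 9}.
  Column F already contains {1, 2, 3, 5, 6, 8, 9}.
  Its 3×3 block (box 2) already contains {1, 2, 3, 6, 7, 8, 9}.
  The only value from 1–9 not eliminated is 4, so F2 = 4.
For H9:
  Row 9 already contains {1, 3, 4, 6, 8, 9}.
  Column H already contains {1, 2, 3, 4, 5, 6, 8, 9}.
  Its 3×3 block (box 9) already contains {1, 2, 3, 4, 5, 8, 9}.
  The only value from 1–9 not eliminated is 7, so H9 = 7.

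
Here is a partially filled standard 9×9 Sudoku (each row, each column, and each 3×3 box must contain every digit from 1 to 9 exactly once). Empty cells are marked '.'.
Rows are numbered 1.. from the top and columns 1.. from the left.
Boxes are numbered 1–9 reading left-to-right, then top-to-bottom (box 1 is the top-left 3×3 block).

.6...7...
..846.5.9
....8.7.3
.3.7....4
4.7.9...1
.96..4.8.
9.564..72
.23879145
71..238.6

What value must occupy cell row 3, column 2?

Cell row 3, column 2 itself could take any of {4, 5} by direct elimination.
Consider where 4 can go in column 2.
row 2, column 2 is out (row 2 already has a 4).
row 5, column 2 is out (row 5 already has a 4).
row 7, column 2 is out (row 7 already has a 4).
So the only cell in column 2 that can hold 4 is row 3, column 2.
Therefore row 3, column 2 = 4.

4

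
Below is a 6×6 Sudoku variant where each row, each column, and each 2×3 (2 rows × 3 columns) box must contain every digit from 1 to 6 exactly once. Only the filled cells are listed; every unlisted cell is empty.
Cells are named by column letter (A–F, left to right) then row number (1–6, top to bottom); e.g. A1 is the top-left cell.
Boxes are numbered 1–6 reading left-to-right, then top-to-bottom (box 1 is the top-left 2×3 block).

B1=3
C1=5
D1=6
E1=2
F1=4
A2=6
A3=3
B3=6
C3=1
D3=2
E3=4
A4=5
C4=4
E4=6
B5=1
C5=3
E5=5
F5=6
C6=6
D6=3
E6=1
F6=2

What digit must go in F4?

Cell F4 itself could take any of {1, 3} by direct elimination.
Consider where 3 can go in row 4.
B4 is out (column B already has a 3).
D4 is out (column D already has a 3).
So the only cell in row 4 that can hold 3 is F4.
Therefore F4 = 3.

3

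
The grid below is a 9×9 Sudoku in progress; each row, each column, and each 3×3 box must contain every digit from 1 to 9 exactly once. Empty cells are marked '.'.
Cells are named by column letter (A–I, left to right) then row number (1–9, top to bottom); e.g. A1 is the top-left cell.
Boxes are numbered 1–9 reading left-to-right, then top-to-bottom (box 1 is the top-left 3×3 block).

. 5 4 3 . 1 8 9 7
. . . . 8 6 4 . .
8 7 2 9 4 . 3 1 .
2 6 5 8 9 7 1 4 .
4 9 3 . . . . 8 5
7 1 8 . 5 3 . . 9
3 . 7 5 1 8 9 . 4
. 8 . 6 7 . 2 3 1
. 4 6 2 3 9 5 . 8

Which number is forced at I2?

Row 2 already contains {4, 6, 8}.
Column I already contains {1, 4, 5, 7, 8, 9}.
Its 3×3 block (box 3) already contains {1, 3, 4, 7, 8, 9}.
The only value from 1–9 not eliminated is 2, so I2 = 2.

2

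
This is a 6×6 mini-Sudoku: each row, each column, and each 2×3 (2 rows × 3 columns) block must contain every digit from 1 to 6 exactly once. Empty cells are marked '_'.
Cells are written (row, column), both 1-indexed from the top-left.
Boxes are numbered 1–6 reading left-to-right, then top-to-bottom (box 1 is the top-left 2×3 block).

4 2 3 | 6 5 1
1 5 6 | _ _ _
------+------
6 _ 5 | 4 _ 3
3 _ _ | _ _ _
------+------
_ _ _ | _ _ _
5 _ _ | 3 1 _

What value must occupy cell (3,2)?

1

Row 3 already contains {3, 4, 5, 6}.
Column 2 already contains {2, 5}.
Its 2×3 block (box 3) already contains {3, 5, 6}.
The only value from 1–6 not eliminated is 1, so (3,2) = 1.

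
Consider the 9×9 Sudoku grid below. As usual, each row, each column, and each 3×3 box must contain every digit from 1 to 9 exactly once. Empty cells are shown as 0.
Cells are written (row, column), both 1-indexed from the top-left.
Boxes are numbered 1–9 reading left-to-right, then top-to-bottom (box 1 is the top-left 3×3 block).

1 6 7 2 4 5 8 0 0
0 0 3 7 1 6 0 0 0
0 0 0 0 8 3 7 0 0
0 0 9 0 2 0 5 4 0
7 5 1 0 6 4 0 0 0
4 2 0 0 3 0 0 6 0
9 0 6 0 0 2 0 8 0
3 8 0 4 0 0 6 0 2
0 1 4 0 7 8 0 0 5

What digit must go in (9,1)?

Row 9 already contains {1, 4, 5, 7, 8}.
Column 1 already contains {1, 3, 4, 7, 9}.
Its 3×3 block (box 7) already contains {1, 3, 4, 6, 8, 9}.
The only value from 1–9 not eliminated is 2, so (9,1) = 2.

2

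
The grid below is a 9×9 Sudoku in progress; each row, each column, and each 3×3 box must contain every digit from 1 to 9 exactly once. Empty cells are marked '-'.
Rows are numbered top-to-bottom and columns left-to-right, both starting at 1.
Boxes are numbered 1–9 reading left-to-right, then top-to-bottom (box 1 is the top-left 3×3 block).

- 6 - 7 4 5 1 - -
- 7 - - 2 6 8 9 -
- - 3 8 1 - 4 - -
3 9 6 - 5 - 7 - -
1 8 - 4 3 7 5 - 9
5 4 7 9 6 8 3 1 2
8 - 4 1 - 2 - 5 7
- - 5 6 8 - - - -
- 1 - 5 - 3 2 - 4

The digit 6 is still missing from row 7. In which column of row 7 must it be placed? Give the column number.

Consider where 6 can go in row 7.
R7C2 is out (column 2 already has a 6).
R7C5 is out (column 5 already has a 6).
So the only cell in row 7 that can hold 6 is R7C7.
That is column 7.

7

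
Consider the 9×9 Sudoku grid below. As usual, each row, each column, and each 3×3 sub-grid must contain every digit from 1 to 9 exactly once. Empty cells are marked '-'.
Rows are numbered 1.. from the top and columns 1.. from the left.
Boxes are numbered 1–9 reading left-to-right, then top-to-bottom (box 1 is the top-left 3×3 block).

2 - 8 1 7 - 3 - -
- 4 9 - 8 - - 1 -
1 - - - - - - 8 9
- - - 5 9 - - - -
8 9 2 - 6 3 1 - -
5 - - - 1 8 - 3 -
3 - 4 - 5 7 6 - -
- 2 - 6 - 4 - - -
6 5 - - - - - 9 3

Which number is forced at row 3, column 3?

5

Cell row 3, column 3 itself could take any of {3, 5, 6, 7} by direct elimination.
Consider where 5 can go in column 3.
row 4, column 3 is out (row 4 already has a 5).
row 6, column 3 is out (row 6 already has a 5).
row 8, column 3 is out (box 7 already has a 5).
row 9, column 3 is out (row 9 already has a 5).
So the only cell in column 3 that can hold 5 is row 3, column 3.
Therefore row 3, column 3 = 5.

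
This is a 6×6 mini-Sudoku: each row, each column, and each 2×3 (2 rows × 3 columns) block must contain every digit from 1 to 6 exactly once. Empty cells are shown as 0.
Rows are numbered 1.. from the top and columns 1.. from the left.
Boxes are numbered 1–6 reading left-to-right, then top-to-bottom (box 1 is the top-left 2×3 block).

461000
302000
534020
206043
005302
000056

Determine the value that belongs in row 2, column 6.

Cell row 2, column 6 itself could take any of {1, 4, 5} by direct elimination.
Consider where 4 can go in column 6.
row 1, column 6 is out (row 1 already has a 4).
row 3, column 6 is out (row 3 already has a 4).
So the only cell in column 6 that can hold 4 is row 2, column 6.
Therefore row 2, column 6 = 4.

4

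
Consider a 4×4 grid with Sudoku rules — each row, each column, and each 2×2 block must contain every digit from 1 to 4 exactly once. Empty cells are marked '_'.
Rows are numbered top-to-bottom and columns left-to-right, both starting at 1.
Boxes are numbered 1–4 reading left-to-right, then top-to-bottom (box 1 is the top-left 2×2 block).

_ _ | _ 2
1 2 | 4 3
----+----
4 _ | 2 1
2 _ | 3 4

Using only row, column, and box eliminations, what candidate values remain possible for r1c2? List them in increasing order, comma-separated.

3,4

Row 1 already contains {2}.
Column 2 already contains {2}.
Its 2×2 block (box 1) already contains {1, 2}.
Removing those from 1–4 leaves {3, 4} as the candidates for r1c2.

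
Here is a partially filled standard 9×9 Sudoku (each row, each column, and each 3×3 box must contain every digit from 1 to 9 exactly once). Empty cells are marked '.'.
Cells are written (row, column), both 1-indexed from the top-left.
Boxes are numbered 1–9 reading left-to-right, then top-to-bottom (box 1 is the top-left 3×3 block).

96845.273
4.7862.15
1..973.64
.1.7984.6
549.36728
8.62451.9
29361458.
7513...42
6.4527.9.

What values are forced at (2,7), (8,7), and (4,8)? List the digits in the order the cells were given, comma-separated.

For (2,7):
  Row 2 already contains {1, 2, 4, 5, 6, 7, 8}.
  Column 7 already contains {1, 2, 4, 5, 7}.
  Its 3×3 block (box 3) already contains {1, 2, 3, 4, 5, 6, 7}.
  The only value from 1–9 not eliminated is 9, so (2,7) = 9.
For (8,7):
  Row 8 already contains {1, 2, 3, 4, 5, 7}.
  Column 7 already contains {1, 2, 4, 5, 7}.
  Its 3×3 block (box 9) already contains {2, 4, 5, 8, 9}.
  The only value from 1–9 not eliminated is 6, so (8,7) = 6.
For (4,8):
  Consider where 5 can go in box 6.
  (6,8) is out (row 6 already has a 5).
  So the only cell in box 6 that can hold 5 is (4,8).
  So (4,8) = 5.

9,6,5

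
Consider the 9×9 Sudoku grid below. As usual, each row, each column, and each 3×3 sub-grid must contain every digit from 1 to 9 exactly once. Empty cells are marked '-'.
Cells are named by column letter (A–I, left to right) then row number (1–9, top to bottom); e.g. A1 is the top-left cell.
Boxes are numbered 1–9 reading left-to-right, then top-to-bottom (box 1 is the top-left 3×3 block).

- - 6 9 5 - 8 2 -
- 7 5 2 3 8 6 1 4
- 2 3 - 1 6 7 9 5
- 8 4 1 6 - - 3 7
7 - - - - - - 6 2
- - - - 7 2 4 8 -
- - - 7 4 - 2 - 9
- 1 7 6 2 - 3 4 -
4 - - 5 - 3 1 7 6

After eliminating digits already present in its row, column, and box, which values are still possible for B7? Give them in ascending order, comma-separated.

3,5,6

Row 7 already contains {2, 4, 7, 9}.
Column B already contains {1, 2, 7, 8}.
Its 3×3 block (box 7) already contains {1, 4, 7}.
Removing those from 1–9 leaves {3, 5, 6} as the candidates for B7.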